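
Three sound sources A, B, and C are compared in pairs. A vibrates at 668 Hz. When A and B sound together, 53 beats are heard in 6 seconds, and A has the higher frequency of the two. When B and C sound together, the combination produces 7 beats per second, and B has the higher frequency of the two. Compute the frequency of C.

A–B: Beat frequency = 53/6 = 8.8333 Hz.
B is below A, so f_B = 668 − 8.8333 = 659.1667 Hz.
C is below B, so f_C = 659.1667 − 7 = 652.1667 Hz.

652.1667 Hz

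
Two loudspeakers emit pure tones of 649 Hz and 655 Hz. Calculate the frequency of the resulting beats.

Beats arise from superposition of two nearby frequencies; the beat rate is |f₁ − f₂|.
|649 − 655| = 6 Hz.

6 Hz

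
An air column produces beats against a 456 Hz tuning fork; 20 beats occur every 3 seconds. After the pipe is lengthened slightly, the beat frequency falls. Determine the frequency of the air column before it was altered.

462.6667 Hz

Beat frequency = 20/3 = 6.6667 Hz.
|f − 456| = 6.6667, so the air column was at either 449.3333 Hz or 462.6667 Hz.
A longer pipe has a lower fundamental; the adjustment lowers the air column's frequency.
The beat rate fell, so the adjustment moved the air column toward 456 Hz — it must have started above the reference.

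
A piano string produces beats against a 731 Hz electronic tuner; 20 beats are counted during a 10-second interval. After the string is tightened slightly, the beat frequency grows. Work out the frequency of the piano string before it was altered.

733 Hz

Beat frequency = 20/10 = 2 Hz.
|f − 731| = 2, so the piano string was at either 729 Hz or 733 Hz.
Increasing tension raises a string's frequency; the adjustment raises the piano string's frequency.
The beat rate rose, so the adjustment moved the piano string further from 731 Hz — it was already above the reference.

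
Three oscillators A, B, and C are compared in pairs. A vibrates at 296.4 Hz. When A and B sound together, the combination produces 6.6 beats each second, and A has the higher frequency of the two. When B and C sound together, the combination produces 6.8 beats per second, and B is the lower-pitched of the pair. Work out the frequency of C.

B is below A, so f_B = 296.4 − 6.6 = 289.8 Hz.
C is above B, so f_C = 289.8 + 6.8 = 296.6 Hz.

296.6 Hz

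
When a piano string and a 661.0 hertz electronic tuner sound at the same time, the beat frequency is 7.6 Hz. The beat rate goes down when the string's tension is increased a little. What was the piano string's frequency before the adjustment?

|f − 661.0| = 7.6, so the piano string was at either 653.4 Hz or 668.6 Hz.
Higher tension means higher frequency; the adjustment raises the piano string's frequency.
The beat rate fell, so the adjustment moved the piano string toward 661.0 Hz — it must have started below the reference.

653.4 Hz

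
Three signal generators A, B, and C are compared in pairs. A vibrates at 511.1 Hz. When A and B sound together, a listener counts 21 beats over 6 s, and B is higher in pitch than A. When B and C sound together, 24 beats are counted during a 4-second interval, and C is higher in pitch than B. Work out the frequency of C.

520.6 Hz

A–B: Beat frequency = 21/6 = 3.5 Hz.
B is above A, so f_B = 511.1 + 3.5 = 514.6 Hz.
B–C: Beat frequency = 24/4 = 6 Hz.
C is above B, so f_C = 514.6 + 6 = 520.6 Hz.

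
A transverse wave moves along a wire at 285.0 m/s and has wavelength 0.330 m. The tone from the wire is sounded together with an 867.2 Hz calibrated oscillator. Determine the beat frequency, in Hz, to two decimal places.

Source frequency f = v/λ = 285.0/0.330 = 863.6364 Hz.
f_beat = |863.6364 − 867.2| = 3.56 Hz.

3.56 Hz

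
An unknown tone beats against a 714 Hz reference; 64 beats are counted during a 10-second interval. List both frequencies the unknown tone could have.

Beat frequency = 64/10 = 6.4 Hz.
|f − 714| = 6.4, so f = 714 ± 6.4.

707.6 Hz or 720.4 Hz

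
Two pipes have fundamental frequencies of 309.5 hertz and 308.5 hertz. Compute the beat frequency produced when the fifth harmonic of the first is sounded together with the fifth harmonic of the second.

Fifth harmonic of the first: 5·309.5 = 1547.5 Hz.
Fifth harmonic of the second: 5·308.5 = 1542.5 Hz.
f_beat = |1547.5 − 1542.5| = 5.0 Hz.

5.0 Hz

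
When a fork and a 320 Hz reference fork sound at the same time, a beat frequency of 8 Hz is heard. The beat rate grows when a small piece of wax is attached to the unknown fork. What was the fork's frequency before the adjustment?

|f − 320| = 8, so the fork was at either 312 Hz or 328 Hz.
Loading a fork with wax lowers its frequency; the adjustment lowers the fork's frequency.
The beat rate rose, so the adjustment moved the fork further from 320 Hz — it was already below the reference.

312 Hz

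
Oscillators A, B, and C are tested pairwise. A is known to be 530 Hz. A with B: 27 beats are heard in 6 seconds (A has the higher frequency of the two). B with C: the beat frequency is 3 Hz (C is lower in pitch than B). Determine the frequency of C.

A–B: Beat frequency = 27/6 = 4.5 Hz.
B is below A, so f_B = 530 − 4.5 = 525.5 Hz.
C is below B, so f_C = 525.5 − 3 = 522.5 Hz.

522.5 Hz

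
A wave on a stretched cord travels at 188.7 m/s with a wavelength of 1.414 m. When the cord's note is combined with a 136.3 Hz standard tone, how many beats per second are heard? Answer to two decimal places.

Source frequency f = v/λ = 188.7/1.414 = 133.4512 Hz.
f_beat = |133.4512 − 136.3| = 2.85 Hz.

2.85 Hz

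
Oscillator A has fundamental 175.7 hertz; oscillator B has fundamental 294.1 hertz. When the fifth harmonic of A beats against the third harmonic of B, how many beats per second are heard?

3.8 Hz

Fifth harmonic of the first: 5·175.7 = 878.5 Hz.
Third harmonic of the second: 3·294.1 = 882.3 Hz.
f_beat = |878.5 − 882.3| = 3.8 Hz.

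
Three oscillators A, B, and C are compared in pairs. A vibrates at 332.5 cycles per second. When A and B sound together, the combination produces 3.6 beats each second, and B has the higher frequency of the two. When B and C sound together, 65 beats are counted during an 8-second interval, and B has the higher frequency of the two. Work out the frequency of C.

B is above A, so f_B = 332.5 + 3.6 = 336.1 Hz.
B–C: Beat frequency = 65/8 = 8.125 Hz.
C is below B, so f_C = 336.1 − 8.125 = 327.975 Hz.

327.975 Hz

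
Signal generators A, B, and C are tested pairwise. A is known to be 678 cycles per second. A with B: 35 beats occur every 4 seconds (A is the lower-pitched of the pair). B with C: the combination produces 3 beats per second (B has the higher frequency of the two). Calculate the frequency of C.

A–B: Beat frequency = 35/4 = 8.75 Hz.
B is above A, so f_B = 678 + 8.75 = 686.75 Hz.
C is below B, so f_C = 686.75 − 3 = 683.75 Hz.

683.75 Hz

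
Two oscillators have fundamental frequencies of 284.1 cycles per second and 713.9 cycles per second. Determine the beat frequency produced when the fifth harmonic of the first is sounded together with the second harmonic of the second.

Fifth harmonic of the first: 5·284.1 = 1420.5 Hz.
Second harmonic of the second: 2·713.9 = 1427.8 Hz.
f_beat = |1420.5 − 1427.8| = 7.3 Hz.

7.3 Hz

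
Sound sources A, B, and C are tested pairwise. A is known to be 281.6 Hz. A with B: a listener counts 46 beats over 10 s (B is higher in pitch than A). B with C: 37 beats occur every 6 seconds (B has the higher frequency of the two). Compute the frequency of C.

280.0333 Hz

A–B: Beat frequency = 46/10 = 4.6 Hz.
B is above A, so f_B = 281.6 + 4.6 = 286.2 Hz.
B–C: Beat frequency = 37/6 = 6.1667 Hz.
C is below B, so f_C = 286.2 − 6.1667 = 280.0333 Hz.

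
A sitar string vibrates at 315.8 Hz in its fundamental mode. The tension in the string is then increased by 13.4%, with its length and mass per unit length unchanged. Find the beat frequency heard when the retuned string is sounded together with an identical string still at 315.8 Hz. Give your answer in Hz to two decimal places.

20.49 Hz

For a string, f ∝ √T, so the new frequency is 315.8·√1.134 = 336.2936 Hz.
f_beat = |336.2936 − 315.8| = 20.49 Hz.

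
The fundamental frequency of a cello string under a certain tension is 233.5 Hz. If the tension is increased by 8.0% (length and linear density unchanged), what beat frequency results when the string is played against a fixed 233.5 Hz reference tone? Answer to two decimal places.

For a string, f ∝ √T, so the new frequency is 233.5·√1.080 = 242.6603 Hz.
f_beat = |242.6603 − 233.5| = 9.16 Hz.

9.16 Hz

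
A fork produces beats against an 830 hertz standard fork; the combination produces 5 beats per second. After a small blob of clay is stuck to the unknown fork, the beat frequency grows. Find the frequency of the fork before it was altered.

825 Hz

|f − 830| = 5, so the fork was at either 825 Hz or 835 Hz.
Adding mass to a fork lowers its frequency; the adjustment lowers the fork's frequency.
The beat rate rose, so the adjustment moved the fork further from 830 Hz — it was already below the reference.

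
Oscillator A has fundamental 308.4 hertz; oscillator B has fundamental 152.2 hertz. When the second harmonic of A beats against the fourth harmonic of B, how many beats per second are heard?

Second harmonic of the first: 2·308.4 = 616.8 Hz.
Fourth harmonic of the second: 4·152.2 = 608.8 Hz.
f_beat = |616.8 − 608.8| = 8.0 Hz.

8.0 Hz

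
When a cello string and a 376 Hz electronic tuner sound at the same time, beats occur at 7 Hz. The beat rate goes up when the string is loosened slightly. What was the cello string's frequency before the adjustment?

369 Hz

|f − 376| = 7, so the cello string was at either 369 Hz or 383 Hz.
Reducing tension lowers a string's frequency; the adjustment lowers the cello string's frequency.
The beat rate rose, so the adjustment moved the cello string further from 376 Hz — it was already below the reference.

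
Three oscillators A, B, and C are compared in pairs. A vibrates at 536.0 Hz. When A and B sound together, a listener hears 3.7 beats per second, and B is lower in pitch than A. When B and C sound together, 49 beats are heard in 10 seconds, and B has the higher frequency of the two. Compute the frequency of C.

527.4 Hz

B is below A, so f_B = 536.0 − 3.7 = 532.3 Hz.
B–C: Beat frequency = 49/10 = 4.9 Hz.
C is below B, so f_C = 532.3 − 4.9 = 527.4 Hz.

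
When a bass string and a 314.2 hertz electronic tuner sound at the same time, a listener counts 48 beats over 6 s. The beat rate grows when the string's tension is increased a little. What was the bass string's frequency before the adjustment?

322.2 Hz

Beat frequency = 48/6 = 8 Hz.
|f − 314.2| = 8, so the bass string was at either 306.2 Hz or 322.2 Hz.
Higher tension means higher frequency; the adjustment raises the bass string's frequency.
The beat rate rose, so the adjustment moved the bass string further from 314.2 Hz — it was already above the reference.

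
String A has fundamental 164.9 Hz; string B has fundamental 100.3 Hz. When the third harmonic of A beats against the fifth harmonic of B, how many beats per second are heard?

Third harmonic of the first: 3·164.9 = 494.7 Hz.
Fifth harmonic of the second: 5·100.3 = 501.5 Hz.
f_beat = |494.7 − 501.5| = 6.8 Hz.

6.8 Hz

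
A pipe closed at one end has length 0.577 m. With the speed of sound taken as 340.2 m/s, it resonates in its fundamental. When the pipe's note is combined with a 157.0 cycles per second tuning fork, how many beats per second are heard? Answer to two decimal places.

Closed pipe (odd harmonics): f_n = n·v/(4L) = 1·340.2/(4·0.577) = 147.4003 Hz.
f_beat = |147.4003 − 157.0| = 9.60 Hz.

9.60 Hz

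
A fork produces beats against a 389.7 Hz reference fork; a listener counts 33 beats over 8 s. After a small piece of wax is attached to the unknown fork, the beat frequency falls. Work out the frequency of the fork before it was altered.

393.825 Hz

Beat frequency = 33/8 = 4.125 Hz.
|f − 389.7| = 4.125, so the fork was at either 385.575 Hz or 393.825 Hz.
Loading a fork with wax lowers its frequency; the adjustment lowers the fork's frequency.
The beat rate fell, so the adjustment moved the fork toward 389.7 Hz — it must have started above the reference.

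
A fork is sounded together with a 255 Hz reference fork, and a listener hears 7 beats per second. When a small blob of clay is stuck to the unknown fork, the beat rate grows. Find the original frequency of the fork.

248 Hz

|f − 255| = 7, so the fork was at either 248 Hz or 262 Hz.
Adding mass to a fork lowers its frequency; the adjustment lowers the fork's frequency.
The beat rate rose, so the adjustment moved the fork further from 255 Hz — it was already below the reference.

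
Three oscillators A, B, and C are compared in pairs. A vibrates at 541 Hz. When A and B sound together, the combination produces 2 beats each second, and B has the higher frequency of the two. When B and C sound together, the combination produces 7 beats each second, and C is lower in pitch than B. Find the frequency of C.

536 Hz

B is above A, so f_B = 541 + 2 = 543 Hz.
C is below B, so f_C = 543 − 7 = 536 Hz.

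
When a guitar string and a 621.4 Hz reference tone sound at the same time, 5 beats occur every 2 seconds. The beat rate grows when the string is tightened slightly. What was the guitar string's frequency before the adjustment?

623.9 Hz

Beat frequency = 5/2 = 2.5 Hz.
|f − 621.4| = 2.5, so the guitar string was at either 618.9 Hz or 623.9 Hz.
Increasing tension raises a string's frequency; the adjustment raises the guitar string's frequency.
The beat rate rose, so the adjustment moved the guitar string further from 621.4 Hz — it was already above the reference.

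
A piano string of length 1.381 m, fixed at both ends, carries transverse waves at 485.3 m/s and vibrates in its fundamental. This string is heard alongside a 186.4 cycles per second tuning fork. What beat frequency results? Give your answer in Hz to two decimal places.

For a string fixed at both ends, f_n = n·v/(2L) = 1·485.3/(2·1.381) = 175.7060 Hz.
f_beat = |175.7060 − 186.4| = 10.69 Hz.

10.69 Hz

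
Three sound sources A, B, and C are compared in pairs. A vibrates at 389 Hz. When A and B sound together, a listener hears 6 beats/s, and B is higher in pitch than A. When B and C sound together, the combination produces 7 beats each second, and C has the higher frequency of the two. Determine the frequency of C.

402 Hz

B is above A, so f_B = 389 + 6 = 395 Hz.
C is above B, so f_C = 395 + 7 = 402 Hz.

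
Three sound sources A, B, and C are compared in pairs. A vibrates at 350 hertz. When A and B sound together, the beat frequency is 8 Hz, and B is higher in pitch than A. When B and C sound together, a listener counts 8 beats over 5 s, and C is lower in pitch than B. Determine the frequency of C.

B is above A, so f_B = 350 + 8 = 358 Hz.
B–C: Beat frequency = 8/5 = 1.6 Hz.
C is below B, so f_C = 358 − 1.6 = 356.4 Hz.

356.4 Hz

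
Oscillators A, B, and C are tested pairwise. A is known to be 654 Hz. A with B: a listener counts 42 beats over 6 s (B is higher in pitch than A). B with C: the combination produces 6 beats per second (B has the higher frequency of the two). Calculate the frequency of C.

655 Hz

A–B: Beat frequency = 42/6 = 7 Hz.
B is above A, so f_B = 654 + 7 = 661 Hz.
C is below B, so f_C = 661 − 6 = 655 Hz.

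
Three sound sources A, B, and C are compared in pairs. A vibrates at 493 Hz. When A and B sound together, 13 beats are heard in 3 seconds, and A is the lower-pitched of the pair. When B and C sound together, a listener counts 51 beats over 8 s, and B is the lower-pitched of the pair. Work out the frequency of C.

503.7083 Hz

A–B: Beat frequency = 13/3 = 4.3333 Hz.
B is above A, so f_B = 493 + 4.3333 = 497.3333 Hz.
B–C: Beat frequency = 51/8 = 6.375 Hz.
C is above B, so f_C = 497.3333 + 6.375 = 503.7083 Hz.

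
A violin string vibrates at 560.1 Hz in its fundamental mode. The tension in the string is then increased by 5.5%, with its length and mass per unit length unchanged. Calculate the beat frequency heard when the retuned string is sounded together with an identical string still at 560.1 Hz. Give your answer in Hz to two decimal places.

15.20 Hz

For a string, f ∝ √T, so the new frequency is 560.1·√1.055 = 575.2966 Hz.
f_beat = |575.2966 − 560.1| = 15.20 Hz.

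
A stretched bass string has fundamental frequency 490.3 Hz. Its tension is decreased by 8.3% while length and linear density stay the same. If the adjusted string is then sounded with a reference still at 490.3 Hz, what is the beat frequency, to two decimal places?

20.79 Hz

For a string, f ∝ √T, so the new frequency is 490.3·√0.917 = 469.5119 Hz.
f_beat = |469.5119 − 490.3| = 20.79 Hz.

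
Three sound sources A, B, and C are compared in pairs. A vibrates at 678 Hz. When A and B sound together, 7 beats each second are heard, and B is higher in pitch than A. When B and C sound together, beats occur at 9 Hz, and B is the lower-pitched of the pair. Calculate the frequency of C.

694 Hz

B is above A, so f_B = 678 + 7 = 685 Hz.
C is above B, so f_C = 685 + 9 = 694 Hz.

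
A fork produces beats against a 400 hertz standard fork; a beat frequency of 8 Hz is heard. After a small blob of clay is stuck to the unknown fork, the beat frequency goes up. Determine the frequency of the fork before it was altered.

392 Hz

|f − 400| = 8, so the fork was at either 392 Hz or 408 Hz.
Adding mass to a fork lowers its frequency; the adjustment lowers the fork's frequency.
The beat rate rose, so the adjustment moved the fork further from 400 Hz — it was already below the reference.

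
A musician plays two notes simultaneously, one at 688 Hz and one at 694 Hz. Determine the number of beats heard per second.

6 Hz

Beats arise from superposition of two nearby frequencies; the beat rate is |f₁ − f₂|.
|688 − 694| = 6 Hz.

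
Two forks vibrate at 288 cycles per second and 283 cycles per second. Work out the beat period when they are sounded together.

0.200 s

f_beat = |288 − 283| = 5 Hz.
Beat period T = 1 / f_beat = 1 / 5 s.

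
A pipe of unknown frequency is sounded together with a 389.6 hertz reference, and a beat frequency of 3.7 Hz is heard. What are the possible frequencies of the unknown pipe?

385.9 Hz or 393.3 Hz

|f − 389.6| = 3.7, so f = 389.6 ± 3.7.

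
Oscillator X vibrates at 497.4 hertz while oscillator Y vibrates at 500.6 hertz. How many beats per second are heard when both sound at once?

The beat frequency equals the magnitude of the frequency difference.
|497.4 − 500.6| = 3.2 Hz.

3.2 Hz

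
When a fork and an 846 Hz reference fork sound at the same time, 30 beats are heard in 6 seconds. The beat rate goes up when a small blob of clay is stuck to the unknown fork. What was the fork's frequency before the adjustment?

841 Hz

Beat frequency = 30/6 = 5 Hz.
|f − 846| = 5, so the fork was at either 841 Hz or 851 Hz.
Adding mass to a fork lowers its frequency; the adjustment lowers the fork's frequency.
The beat rate rose, so the adjustment moved the fork further from 846 Hz — it was already below the reference.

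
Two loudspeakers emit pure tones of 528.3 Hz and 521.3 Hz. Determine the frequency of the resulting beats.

7 Hz

f_beat = |f₁ − f₂|.
|528.3 − 521.3| = 7 Hz.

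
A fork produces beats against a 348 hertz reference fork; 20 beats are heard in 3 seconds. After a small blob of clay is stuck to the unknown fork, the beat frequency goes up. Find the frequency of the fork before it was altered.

341.3333 Hz

Beat frequency = 20/3 = 6.6667 Hz.
|f − 348| = 6.6667, so the fork was at either 341.3333 Hz or 354.6667 Hz.
Adding mass to a fork lowers its frequency; the adjustment lowers the fork's frequency.
The beat rate rose, so the adjustment moved the fork further from 348 Hz — it was already below the reference.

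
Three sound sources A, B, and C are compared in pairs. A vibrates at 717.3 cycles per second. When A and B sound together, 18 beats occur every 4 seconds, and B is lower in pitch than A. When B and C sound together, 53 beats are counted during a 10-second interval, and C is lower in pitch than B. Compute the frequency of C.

A–B: Beat frequency = 18/4 = 4.5 Hz.
B is below A, so f_B = 717.3 − 4.5 = 712.8 Hz.
B–C: Beat frequency = 53/10 = 5.3 Hz.
C is below B, so f_C = 712.8 − 5.3 = 707.5 Hz.

707.5 Hz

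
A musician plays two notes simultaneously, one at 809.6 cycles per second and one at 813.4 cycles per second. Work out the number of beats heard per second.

3.8 Hz

f_beat = |f₁ − f₂|.
|809.6 − 813.4| = 3.8 Hz.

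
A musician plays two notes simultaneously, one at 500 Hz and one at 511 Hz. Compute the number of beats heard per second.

11 Hz

f_beat = |f₁ − f₂|.
|500 − 511| = 11 Hz.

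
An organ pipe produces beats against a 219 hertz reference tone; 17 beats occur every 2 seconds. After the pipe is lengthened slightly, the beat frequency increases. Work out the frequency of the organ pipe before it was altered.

Beat frequency = 17/2 = 8.5 Hz.
|f − 219| = 8.5, so the organ pipe was at either 210.5 Hz or 227.5 Hz.
A longer pipe has a lower fundamental; the adjustment lowers the organ pipe's frequency.
The beat rate rose, so the adjustment moved the organ pipe further from 219 Hz — it was already below the reference.

210.5 Hz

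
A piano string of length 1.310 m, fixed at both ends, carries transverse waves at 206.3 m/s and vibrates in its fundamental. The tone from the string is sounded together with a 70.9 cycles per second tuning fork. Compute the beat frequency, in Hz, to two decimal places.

7.84 Hz

For a string fixed at both ends, f_n = n·v/(2L) = 1·206.3/(2·1.310) = 78.7405 Hz.
f_beat = |78.7405 − 70.9| = 7.84 Hz.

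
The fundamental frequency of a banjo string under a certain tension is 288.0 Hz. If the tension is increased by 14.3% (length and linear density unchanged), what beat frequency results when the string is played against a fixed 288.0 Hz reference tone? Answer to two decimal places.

19.90 Hz

For a string, f ∝ √T, so the new frequency is 288.0·√1.143 = 307.9042 Hz.
f_beat = |307.9042 − 288.0| = 19.90 Hz.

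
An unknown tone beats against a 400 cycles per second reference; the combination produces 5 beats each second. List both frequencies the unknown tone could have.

395 Hz or 405 Hz

|f − 400| = 5, so f = 400 ± 5.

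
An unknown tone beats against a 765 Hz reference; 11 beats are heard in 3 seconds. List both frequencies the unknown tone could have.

Beat frequency = 11/3 = 3.6667 Hz.
|f − 765| = 3.6667, so f = 765 ± 3.6667.

761.3333 Hz or 768.6667 Hz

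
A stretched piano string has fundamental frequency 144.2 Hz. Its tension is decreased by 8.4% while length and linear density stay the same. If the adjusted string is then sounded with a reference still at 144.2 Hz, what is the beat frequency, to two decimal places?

For a string, f ∝ √T, so the new frequency is 144.2·√0.916 = 138.0108 Hz.
f_beat = |138.0108 − 144.2| = 6.19 Hz.

6.19 Hz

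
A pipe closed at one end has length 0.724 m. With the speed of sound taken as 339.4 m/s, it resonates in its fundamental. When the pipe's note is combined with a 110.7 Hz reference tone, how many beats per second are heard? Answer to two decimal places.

6.50 Hz

Closed pipe (odd harmonics): f_n = n·v/(4L) = 1·339.4/(4·0.724) = 117.1961 Hz.
f_beat = |117.1961 − 110.7| = 6.50 Hz.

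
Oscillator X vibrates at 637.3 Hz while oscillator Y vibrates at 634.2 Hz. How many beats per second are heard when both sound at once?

The beat frequency equals the magnitude of the frequency difference.
|637.3 − 634.2| = 3.1 Hz.

3.1 Hz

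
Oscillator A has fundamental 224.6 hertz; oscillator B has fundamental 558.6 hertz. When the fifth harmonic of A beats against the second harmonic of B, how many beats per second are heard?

Fifth harmonic of the first: 5·224.6 = 1123.0 Hz.
Second harmonic of the second: 2·558.6 = 1117.2 Hz.
f_beat = |1123.0 − 1117.2| = 5.8 Hz.

5.8 Hz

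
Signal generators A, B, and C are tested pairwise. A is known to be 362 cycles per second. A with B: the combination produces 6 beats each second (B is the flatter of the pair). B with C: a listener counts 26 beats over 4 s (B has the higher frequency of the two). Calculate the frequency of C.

B is below A, so f_B = 362 − 6 = 356 Hz.
B–C: Beat frequency = 26/4 = 6.5 Hz.
C is below B, so f_C = 356 − 6.5 = 349.5 Hz.

349.5 Hz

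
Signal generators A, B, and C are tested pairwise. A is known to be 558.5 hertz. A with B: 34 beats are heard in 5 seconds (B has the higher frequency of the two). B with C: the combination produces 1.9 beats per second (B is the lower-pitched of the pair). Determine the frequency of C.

A–B: Beat frequency = 34/5 = 6.8 Hz.
B is above A, so f_B = 558.5 + 6.8 = 565.3 Hz.
C is above B, so f_C = 565.3 + 1.9 = 567.2 Hz.

567.2 Hz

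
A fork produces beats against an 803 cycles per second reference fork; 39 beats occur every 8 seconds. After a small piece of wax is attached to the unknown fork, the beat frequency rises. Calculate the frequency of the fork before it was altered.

Beat frequency = 39/8 = 4.875 Hz.
|f − 803| = 4.875, so the fork was at either 798.125 Hz or 807.875 Hz.
Loading a fork with wax lowers its frequency; the adjustment lowers the fork's frequency.
The beat rate rose, so the adjustment moved the fork further from 803 Hz — it was already below the reference.

798.125 Hz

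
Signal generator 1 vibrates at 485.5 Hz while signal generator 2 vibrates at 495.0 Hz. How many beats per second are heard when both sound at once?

9.5 Hz

Beats arise from superposition of two nearby frequencies; the beat rate is |f₁ − f₂|.
|485.5 − 495.0| = 9.5 Hz.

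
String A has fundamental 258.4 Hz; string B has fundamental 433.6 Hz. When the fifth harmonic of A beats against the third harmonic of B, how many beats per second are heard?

8.8 Hz

Fifth harmonic of the first: 5·258.4 = 1292.0 Hz.
Third harmonic of the second: 3·433.6 = 1300.8 Hz.
f_beat = |1292.0 − 1300.8| = 8.8 Hz.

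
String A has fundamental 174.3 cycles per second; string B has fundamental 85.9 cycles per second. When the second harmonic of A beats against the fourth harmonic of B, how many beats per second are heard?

5.0 Hz

Second harmonic of the first: 2·174.3 = 348.6 Hz.
Fourth harmonic of the second: 4·85.9 = 343.6 Hz.
f_beat = |348.6 − 343.6| = 5.0 Hz.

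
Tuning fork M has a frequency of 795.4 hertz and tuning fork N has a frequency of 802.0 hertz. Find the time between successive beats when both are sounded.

f_beat = |795.4 − 802.0| = 6.6 Hz.
Beat period T = 1 / f_beat = 1 / 6.6 s.

0.152 s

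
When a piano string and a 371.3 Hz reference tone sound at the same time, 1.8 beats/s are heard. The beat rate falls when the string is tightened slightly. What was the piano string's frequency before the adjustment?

|f − 371.3| = 1.8, so the piano string was at either 369.5 Hz or 373.1 Hz.
Increasing tension raises a string's frequency; the adjustment raises the piano string's frequency.
The beat rate fell, so the adjustment moved the piano string toward 371.3 Hz — it must have started below the reference.

369.5 Hz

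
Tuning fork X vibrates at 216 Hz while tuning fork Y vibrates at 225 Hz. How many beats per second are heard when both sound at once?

The beat frequency equals the magnitude of the frequency difference.
|216 − 225| = 9 Hz.

9 Hz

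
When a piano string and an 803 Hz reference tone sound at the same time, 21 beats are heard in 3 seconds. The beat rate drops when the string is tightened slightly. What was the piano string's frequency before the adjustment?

796 Hz

Beat frequency = 21/3 = 7 Hz.
|f − 803| = 7, so the piano string was at either 796 Hz or 810 Hz.
Increasing tension raises a string's frequency; the adjustment raises the piano string's frequency.
The beat rate fell, so the adjustment moved the piano string toward 803 Hz — it must have started below the reference.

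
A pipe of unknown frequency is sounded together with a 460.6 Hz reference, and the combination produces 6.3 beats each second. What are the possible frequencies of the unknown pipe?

454.3 Hz or 466.9 Hz

|f − 460.6| = 6.3, so f = 460.6 ± 6.3.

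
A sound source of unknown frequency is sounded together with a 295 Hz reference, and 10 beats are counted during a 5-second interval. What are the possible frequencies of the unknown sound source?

Beat frequency = 10/5 = 2 Hz.
|f − 295| = 2, so f = 295 ± 2.

293 Hz or 297 Hz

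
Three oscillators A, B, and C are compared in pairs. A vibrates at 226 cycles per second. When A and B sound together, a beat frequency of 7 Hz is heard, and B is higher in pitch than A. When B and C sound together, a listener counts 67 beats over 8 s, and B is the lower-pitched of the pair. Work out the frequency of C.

241.375 Hz

B is above A, so f_B = 226 + 7 = 233 Hz.
B–C: Beat frequency = 67/8 = 8.375 Hz.
C is above B, so f_C = 233 + 8.375 = 241.375 Hz.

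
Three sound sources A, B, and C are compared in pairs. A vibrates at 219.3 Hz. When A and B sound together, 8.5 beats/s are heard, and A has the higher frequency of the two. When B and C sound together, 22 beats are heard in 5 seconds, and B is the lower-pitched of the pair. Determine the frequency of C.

215.2 Hz

B is below A, so f_B = 219.3 − 8.5 = 210.8 Hz.
B–C: Beat frequency = 22/5 = 4.4 Hz.
C is above B, so f_C = 210.8 + 4.4 = 215.2 Hz.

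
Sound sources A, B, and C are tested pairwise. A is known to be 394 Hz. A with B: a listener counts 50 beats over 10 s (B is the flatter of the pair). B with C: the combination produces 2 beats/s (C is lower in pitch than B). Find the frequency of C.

387 Hz

A–B: Beat frequency = 50/10 = 5 Hz.
B is below A, so f_B = 394 − 5 = 389 Hz.
C is below B, so f_C = 389 − 2 = 387 Hz.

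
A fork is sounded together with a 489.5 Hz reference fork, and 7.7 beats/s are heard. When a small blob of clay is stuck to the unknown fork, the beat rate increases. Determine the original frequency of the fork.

|f − 489.5| = 7.7, so the fork was at either 481.8 Hz or 497.2 Hz.
Adding mass to a fork lowers its frequency; the adjustment lowers the fork's frequency.
The beat rate rose, so the adjustment moved the fork further from 489.5 Hz — it was already below the reference.

481.8 Hz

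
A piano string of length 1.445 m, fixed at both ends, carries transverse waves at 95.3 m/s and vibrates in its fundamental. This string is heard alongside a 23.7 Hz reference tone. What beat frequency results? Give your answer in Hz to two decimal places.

9.28 Hz

For a string fixed at both ends, f_n = n·v/(2L) = 1·95.3/(2·1.445) = 32.9758 Hz.
f_beat = |32.9758 − 23.7| = 9.28 Hz.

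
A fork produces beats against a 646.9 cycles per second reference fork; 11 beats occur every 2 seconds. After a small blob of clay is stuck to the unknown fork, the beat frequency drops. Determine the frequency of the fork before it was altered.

Beat frequency = 11/2 = 5.5 Hz.
|f − 646.9| = 5.5, so the fork was at either 641.4 Hz or 652.4 Hz.
Adding mass to a fork lowers its frequency; the adjustment lowers the fork's frequency.
The beat rate fell, so the adjustment moved the fork toward 646.9 Hz — it must have started above the reference.

652.4 Hz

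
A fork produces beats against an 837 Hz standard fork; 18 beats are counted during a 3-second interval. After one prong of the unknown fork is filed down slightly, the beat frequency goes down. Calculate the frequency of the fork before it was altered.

831 Hz

Beat frequency = 18/3 = 6 Hz.
|f − 837| = 6, so the fork was at either 831 Hz or 843 Hz.
Filing a prong removes mass and raises the fork's frequency; the adjustment raises the fork's frequency.
The beat rate fell, so the adjustment moved the fork toward 837 Hz — it must have started below the reference.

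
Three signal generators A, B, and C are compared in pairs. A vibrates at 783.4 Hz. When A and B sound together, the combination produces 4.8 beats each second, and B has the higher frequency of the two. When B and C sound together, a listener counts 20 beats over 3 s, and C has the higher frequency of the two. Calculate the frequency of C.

794.8667 Hz

B is above A, so f_B = 783.4 + 4.8 = 788.2 Hz.
B–C: Beat frequency = 20/3 = 6.6667 Hz.
C is above B, so f_C = 788.2 + 6.6667 = 794.8667 Hz.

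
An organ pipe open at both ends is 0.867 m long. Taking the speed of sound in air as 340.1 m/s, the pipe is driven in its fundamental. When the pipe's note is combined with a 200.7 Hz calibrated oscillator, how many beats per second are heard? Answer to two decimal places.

4.56 Hz

Open pipe: f_n = n·v/(2L) = 1·340.1/(2·0.867) = 196.1361 Hz.
f_beat = |196.1361 − 200.7| = 4.56 Hz.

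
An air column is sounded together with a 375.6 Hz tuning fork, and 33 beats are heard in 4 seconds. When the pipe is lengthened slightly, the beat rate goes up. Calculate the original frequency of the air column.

Beat frequency = 33/4 = 8.25 Hz.
|f − 375.6| = 8.25, so the air column was at either 367.35 Hz or 383.85 Hz.
A longer pipe has a lower fundamental; the adjustment lowers the air column's frequency.
The beat rate rose, so the adjustment moved the air column further from 375.6 Hz — it was already below the reference.

367.35 Hz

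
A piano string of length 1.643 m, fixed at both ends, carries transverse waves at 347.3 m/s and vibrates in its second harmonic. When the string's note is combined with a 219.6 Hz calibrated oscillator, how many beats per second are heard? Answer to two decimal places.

8.22 Hz

For a string fixed at both ends, f_n = n·v/(2L) = 2·347.3/(2·1.643) = 211.3816 Hz.
f_beat = |211.3816 − 219.6| = 8.22 Hz.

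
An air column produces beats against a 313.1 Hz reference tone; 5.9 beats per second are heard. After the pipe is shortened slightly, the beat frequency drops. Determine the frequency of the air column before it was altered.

|f − 313.1| = 5.9, so the air column was at either 307.2 Hz or 319 Hz.
A shorter pipe has a higher fundamental; the adjustment raises the air column's frequency.
The beat rate fell, so the adjustment moved the air column toward 313.1 Hz — it must have started below the reference.

307.2 Hz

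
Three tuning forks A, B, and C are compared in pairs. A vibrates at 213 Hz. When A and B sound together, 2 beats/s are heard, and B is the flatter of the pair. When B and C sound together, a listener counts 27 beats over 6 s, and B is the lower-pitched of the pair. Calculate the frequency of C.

215.5 Hz

B is below A, so f_B = 213 − 2 = 211 Hz.
B–C: Beat frequency = 27/6 = 4.5 Hz.
C is above B, so f_C = 211 + 4.5 = 215.5 Hz.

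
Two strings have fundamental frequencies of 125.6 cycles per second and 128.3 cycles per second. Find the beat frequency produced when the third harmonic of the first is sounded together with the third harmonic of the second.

8.1 Hz

Third harmonic of the first: 3·125.6 = 376.8 Hz.
Third harmonic of the second: 3·128.3 = 384.9 Hz.
f_beat = |376.8 − 384.9| = 8.1 Hz.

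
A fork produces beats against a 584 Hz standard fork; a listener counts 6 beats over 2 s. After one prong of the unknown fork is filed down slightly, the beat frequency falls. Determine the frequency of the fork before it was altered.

581 Hz

Beat frequency = 6/2 = 3 Hz.
|f − 584| = 3, so the fork was at either 581 Hz or 587 Hz.
Filing a prong removes mass and raises the fork's frequency; the adjustment raises the fork's frequency.
The beat rate fell, so the adjustment moved the fork toward 584 Hz — it must have started below the reference.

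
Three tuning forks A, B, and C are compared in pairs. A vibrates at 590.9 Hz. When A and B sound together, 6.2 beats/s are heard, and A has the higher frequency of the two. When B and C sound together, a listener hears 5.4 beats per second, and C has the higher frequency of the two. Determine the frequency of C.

590.1 Hz

B is below A, so f_B = 590.9 − 6.2 = 584.7 Hz.
C is above B, so f_C = 584.7 + 5.4 = 590.1 Hz.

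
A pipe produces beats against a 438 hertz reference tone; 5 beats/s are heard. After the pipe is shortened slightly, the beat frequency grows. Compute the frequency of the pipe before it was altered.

|f − 438| = 5, so the pipe was at either 433 Hz or 443 Hz.
A shorter pipe has a higher fundamental; the adjustment raises the pipe's frequency.
The beat rate rose, so the adjustment moved the pipe further from 438 Hz — it was already above the reference.

443 Hz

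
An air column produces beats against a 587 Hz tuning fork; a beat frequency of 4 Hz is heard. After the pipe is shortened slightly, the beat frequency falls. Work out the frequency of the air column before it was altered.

|f − 587| = 4, so the air column was at either 583 Hz or 591 Hz.
A shorter pipe has a higher fundamental; the adjustment raises the air column's frequency.
The beat rate fell, so the adjustment moved the air column toward 587 Hz — it must have started below the reference.

583 Hz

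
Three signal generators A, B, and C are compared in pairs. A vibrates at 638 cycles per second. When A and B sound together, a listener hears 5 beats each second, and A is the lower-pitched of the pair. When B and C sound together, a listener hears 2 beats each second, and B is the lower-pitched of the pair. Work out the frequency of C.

B is above A, so f_B = 638 + 5 = 643 Hz.
C is above B, so f_C = 643 + 2 = 645 Hz.

645 Hz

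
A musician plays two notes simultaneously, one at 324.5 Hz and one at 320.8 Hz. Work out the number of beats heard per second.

f_beat = |f₁ − f₂|.
|324.5 − 320.8| = 3.7 Hz.

3.7 Hz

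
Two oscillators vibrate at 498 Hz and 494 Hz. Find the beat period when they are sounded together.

0.250 s

f_beat = |498 − 494| = 4 Hz.
Beat period T = 1 / f_beat = 1 / 4 s.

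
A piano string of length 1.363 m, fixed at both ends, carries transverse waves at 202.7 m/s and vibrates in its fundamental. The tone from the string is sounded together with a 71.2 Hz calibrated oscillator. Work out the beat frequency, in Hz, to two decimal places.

3.16 Hz

For a string fixed at both ends, f_n = n·v/(2L) = 1·202.7/(2·1.363) = 74.3580 Hz.
f_beat = |74.3580 − 71.2| = 3.16 Hz.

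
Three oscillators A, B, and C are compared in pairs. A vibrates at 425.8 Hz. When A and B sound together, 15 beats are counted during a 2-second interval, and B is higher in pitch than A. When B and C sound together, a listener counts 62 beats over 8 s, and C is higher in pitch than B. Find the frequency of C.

A–B: Beat frequency = 15/2 = 7.5 Hz.
B is above A, so f_B = 425.8 + 7.5 = 433.3 Hz.
B–C: Beat frequency = 62/8 = 7.75 Hz.
C is above B, so f_C = 433.3 + 7.75 = 441.05 Hz.

441.05 Hz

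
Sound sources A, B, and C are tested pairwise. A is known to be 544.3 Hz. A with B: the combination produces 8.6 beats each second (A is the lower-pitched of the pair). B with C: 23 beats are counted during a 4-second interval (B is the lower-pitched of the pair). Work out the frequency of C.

B is above A, so f_B = 544.3 + 8.6 = 552.9 Hz.
B–C: Beat frequency = 23/4 = 5.75 Hz.
C is above B, so f_C = 552.9 + 5.75 = 558.65 Hz.

558.65 Hz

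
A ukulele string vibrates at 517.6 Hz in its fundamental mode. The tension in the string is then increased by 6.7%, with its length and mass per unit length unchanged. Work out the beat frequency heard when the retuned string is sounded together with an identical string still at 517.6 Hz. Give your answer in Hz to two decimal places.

17.06 Hz

For a string, f ∝ √T, so the new frequency is 517.6·√1.067 = 534.6585 Hz.
f_beat = |534.6585 − 517.6| = 17.06 Hz.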